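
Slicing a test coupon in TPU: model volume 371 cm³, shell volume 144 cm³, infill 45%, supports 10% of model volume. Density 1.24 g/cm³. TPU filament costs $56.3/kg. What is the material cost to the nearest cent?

Infill region: 371 − 144 → 227 cm³.
Deposited infill = 0.45 × 227, so 102.15 cm³.
Support = 0.10 × 371 = 37.1 cm³.
Total printed volume = 144 + 102.15 + 37.1 = 283.25 cm³.
Mass = 283.25 × 1.24, so 351.23 g.
At $56.3/kg: 351.23/1000 × 56.3 = $19.77.

$19.77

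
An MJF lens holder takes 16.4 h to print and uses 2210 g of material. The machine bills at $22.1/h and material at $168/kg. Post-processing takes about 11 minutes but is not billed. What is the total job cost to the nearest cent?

$733.72

Machine-time cost: 22.1 × 16.4 → $362.44.
Material cost = 168 × 2210/1000 = $371.28.
Job cost: 362.44 + 371.28 = $733.72.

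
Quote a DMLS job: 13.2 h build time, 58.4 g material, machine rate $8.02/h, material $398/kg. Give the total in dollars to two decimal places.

Time charge: 8.02 × 13.2 → $105.864.
Feedstock cost: 398 × 58.4/1000 → $23.2432.
Total = 105.864 + 23.2432 = 129.1072 ≈ $129.11.

$129.11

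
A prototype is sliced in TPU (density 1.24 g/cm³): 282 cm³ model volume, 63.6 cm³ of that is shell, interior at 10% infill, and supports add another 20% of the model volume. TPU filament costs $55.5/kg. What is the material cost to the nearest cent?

Infill region = 282 − 63.6 = 218.4 cm³.
Deposited infill = 0.10 × 218.4, so 21.84 cm³.
Support = 0.20 × 282, so 56.4 cm³.
Deposited volume: 63.6 + 21.84 + 56.4 → 141.84 cm³.
Mass = 141.84 × 1.24, so 175.8816 g.
At $55.5/kg: 175.8816/1000 × 55.5 = $9.76.

$9.76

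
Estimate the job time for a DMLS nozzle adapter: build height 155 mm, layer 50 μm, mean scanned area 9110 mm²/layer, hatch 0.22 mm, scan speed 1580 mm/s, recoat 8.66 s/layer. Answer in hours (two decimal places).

30.03 hours

Number of layers: 155 / 0.05 → 3100 (rounded up).
Scan path per layer = 9110 / 0.22, so 41409.1 mm.
Per-layer scan time = 41409.1 / 1580, so 26.2083 s.
Layer cycle = 26.2083 + 8.66, so 34.8683 s.
Build time = 3100 × 34.8683 = 108091.73 s = 30.03 hours.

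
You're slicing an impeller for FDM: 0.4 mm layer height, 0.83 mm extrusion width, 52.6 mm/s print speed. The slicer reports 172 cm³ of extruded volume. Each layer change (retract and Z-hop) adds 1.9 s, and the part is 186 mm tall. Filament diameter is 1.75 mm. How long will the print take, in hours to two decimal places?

Bead cross-section = 0.4 × 0.83, so 0.332 mm².
Total extruded path = 172000/0.332 = 518072.3 mm.
Extrusion time = 518072.3 / 52.6 = 9849.3 s.
Layers = ⌈186/0.4⌉ = 465.
Layer-change overhead = 465 × 1.9, so 883.5 s.
Total = 9849.3 + 883.5 = 10732.8 s = 2.98 hours.

2.98 hours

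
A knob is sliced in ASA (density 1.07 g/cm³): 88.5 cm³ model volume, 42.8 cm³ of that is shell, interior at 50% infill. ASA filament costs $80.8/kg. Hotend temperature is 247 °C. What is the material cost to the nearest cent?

$5.68

Infill region: 88.5 − 42.8 → 45.7 cm³.
Infill volume = 0.50 × 45.7 = 22.85 cm³.
Total extruded = 42.8 + 22.85, so 65.65 cm³.
Mass: 65.65 × 1.07 → 70.2455 g.
At $80.8/kg: 70.2455/1000 × 80.8 = $5.68.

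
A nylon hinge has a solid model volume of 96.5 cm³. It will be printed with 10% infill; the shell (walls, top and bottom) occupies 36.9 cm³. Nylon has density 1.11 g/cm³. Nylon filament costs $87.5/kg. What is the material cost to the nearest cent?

$4.16

Volume inside the shell = 96.5 − 36.9 = 59.6 cm³.
Deposited infill = 0.10 × 59.6, so 5.96 cm³.
Total extruded = 36.9 + 5.96 = 42.86 cm³.
Mass: 42.86 × 1.11 → 47.5746 g.
Cost = 47.5746 g / 1000 × $87.5/kg = $4.16.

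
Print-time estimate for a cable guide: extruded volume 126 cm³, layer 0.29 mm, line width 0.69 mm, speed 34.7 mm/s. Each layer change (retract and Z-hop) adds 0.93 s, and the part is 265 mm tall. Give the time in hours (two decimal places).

5.28 hours

Extrusion cross-section = 0.29 × 0.69, so 0.2001 mm².
Path length: 126000 mm³ / 0.2001 mm² → 629685.2 mm.
Print-move time = 629685.2 / 34.7, so 18146.5 s.
Number of layers: 265 / 0.29 → 914 (rounded up).
Layer-change overhead = 914 × 0.93, so 850.02 s.
Altogether 18146.5 + 850.02 = 18996.52 s, i.e. 5.28 hours.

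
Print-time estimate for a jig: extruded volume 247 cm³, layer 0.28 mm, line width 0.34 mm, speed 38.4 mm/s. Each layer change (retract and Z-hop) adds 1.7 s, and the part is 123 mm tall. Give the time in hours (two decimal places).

Line area: 0.28 × 0.34 → 0.0952 mm².
Total extruded path = 247000/0.0952 = 2594537.8 mm.
Time extruding = 2594537.8 / 38.4, so 67566.1 s.
Layer count = ceil(123 / 0.28) = 440.
Layer-change overhead: 440 × 1.7 → 748 s.
Altogether 67566.1 + 748 = 68314.1 s, i.e. 18.98 hours.

18.98 hours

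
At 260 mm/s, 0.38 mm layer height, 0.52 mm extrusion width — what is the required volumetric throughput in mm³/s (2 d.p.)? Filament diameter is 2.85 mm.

Bead cross-section = 0.38 × 0.52, so 0.1976 mm².
Q = v·A = 260 × 0.1976 = 51.38 mm³/s.

51.38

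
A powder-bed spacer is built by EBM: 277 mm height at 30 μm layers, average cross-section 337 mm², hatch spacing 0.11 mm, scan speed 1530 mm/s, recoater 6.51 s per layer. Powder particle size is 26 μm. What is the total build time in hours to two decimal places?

21.83 hours

Layers = ⌈277/0.03⌉ = 9234.
Per-layer scan distance = 337 / 0.11, so 3063.6 mm.
Per-layer scan time = 3063.6 / 1530 = 2.0024 s.
Per-layer time = 2.0024 + 6.51 = 8.5124 s.
Build time = 9234 × 8.5124 = 78603.5016 s = 21.83 hours.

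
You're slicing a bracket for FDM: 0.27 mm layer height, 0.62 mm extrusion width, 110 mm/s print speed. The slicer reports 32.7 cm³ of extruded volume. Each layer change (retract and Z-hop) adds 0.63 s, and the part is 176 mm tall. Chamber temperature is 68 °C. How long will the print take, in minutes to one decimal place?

Extrusion cross-section = 0.27 × 0.62 = 0.1674 mm².
Toolpath length = 32.7 cm³ / 0.1674 mm² = 32700 / 0.1674 = 195340.5 mm.
Time extruding = 195340.5 / 110, so 1775.8 s.
Layers = ⌈176/0.27⌉ = 652.
Non-print overhead: 652 × 0.63 → 410.76 s.
Altogether 1775.8 + 410.76 = 2186.56 s, i.e. 36.4 minutes.

36.4 minutes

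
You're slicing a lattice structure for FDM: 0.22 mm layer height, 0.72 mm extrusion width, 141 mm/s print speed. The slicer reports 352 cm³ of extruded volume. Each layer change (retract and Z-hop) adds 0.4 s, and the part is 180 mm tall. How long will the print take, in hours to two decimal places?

Line area = 0.22 × 0.72 = 0.1584 mm².
Toolpath length = 352 cm³ / 0.1584 mm² = 352000 / 0.1584 = 2222222.2 mm.
Print-move time: 2222222.2 / 141 → 15760.4 s.
Layer count = ceil(180 / 0.22) = 819.
Z-hop total = 819 × 0.4 = 327.6 s.
Total = 15760.4 + 327.6 = 16088 s = 4.47 hours.

4.47 hours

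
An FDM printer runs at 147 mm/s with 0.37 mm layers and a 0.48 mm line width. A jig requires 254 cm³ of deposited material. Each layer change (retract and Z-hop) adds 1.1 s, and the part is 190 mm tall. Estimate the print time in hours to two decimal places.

Bead cross-section = 0.37 × 0.48 = 0.1776 mm².
Total extruded path = 254000/0.1776 = 1430180.2 mm.
Extrusion time = 1430180.2 / 147 = 9729.1 s.
Number of layers: 190 / 0.37 → 514 (rounded up).
Non-print overhead = 514 × 1.1 = 565.4 s.
Total = 9729.1 + 565.4 = 10294.5 s = 2.86 hours.

2.86 hours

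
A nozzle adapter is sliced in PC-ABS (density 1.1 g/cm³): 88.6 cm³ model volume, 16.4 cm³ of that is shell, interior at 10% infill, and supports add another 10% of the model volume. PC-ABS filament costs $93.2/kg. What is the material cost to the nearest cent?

Infill region: 88.6 − 16.4 → 72.2 cm³.
Deposited infill = 0.10 × 72.2, so 7.22 cm³.
Support = 0.10 × 88.6 = 8.86 cm³.
Total printed volume = 16.4 + 7.22 + 8.86, so 32.48 cm³.
Mass = 32.48 × 1.1 = 35.728 g.
At $93.2/kg: 35.728/1000 × 93.2 = $3.33.

$3.33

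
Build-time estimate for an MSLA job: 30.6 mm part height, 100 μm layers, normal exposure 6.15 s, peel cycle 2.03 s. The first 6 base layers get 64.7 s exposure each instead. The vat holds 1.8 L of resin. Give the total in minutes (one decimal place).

Number of layers: 30.6 / 0.1 → 306 (rounded up).
Burn-in layers = 6 × (64.7 + 2.03), so 400.38 s.
Regular layers = 300 × (6.15 + 2.03), so 2454 s.
Total = 400.38 + 2454 = 2854.38 s = 47.6 minutes.

47.6 minutes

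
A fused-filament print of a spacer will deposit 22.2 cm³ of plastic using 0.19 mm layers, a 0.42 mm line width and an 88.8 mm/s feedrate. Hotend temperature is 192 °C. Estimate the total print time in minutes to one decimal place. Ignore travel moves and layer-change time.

Extrusion cross-section = 0.19 × 0.42, so 0.0798 mm².
Total extruded path = 22200/0.0798 = 278195.5 mm.
Print-move time = 278195.5 / 88.8 = 3132.8 s.
3132.8 s = 52.2 minutes.

52.2 minutes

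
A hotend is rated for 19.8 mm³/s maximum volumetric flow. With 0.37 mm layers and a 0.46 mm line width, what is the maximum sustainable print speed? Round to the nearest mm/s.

A: 0.37 × 0.46 → 0.1702 mm².
v_max = Q/A = 19.8/0.1702 = 116.33 mm/s → 116 mm/s.

116 mm/s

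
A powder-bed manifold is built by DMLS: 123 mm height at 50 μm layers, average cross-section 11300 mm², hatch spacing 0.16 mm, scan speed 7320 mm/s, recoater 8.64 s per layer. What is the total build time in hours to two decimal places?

Layer count = ceil(123 / 0.05) = 2460.
Per-layer scan distance: 11300 / 0.16 → 70625 mm.
Laser time per layer: 70625 / 7320 → 9.6482 s.
Layer cycle = 9.6482 + 8.64 = 18.2882 s.
Build time = 2460 × 18.2882 = 44988.972 s = 12.50 hours.

12.50 hours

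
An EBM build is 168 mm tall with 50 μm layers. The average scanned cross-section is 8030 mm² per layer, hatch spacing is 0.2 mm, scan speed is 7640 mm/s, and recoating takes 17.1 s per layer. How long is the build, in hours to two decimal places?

20.86 hours

Number of layers: 168 / 0.05 → 3360 (rounded up).
Per-layer scan distance = 8030 / 0.2, so 40150 mm.
Beam time per layer: 40150 / 7640 → 5.2552 s.
Time per layer = 5.2552 + 17.1 = 22.3552 s.
Build time = 3360 × 22.3552 = 75113.472 s = 20.86 hours.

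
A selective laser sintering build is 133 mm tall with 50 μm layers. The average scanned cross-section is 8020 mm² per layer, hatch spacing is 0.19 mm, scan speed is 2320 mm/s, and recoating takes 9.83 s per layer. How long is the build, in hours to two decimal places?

Number of layers: 133 / 0.05 → 2660 (rounded up).
Per-layer scan distance = 8020 / 0.19 = 42210.5 mm.
Per-layer scan time = 42210.5 / 2320, so 18.1942 s.
Time per layer = 18.1942 + 9.83, so 28.0242 s.
2660 layers × 28.0242 s/layer = 74544.372 s, i.e. 20.71 hours.

20.71 hours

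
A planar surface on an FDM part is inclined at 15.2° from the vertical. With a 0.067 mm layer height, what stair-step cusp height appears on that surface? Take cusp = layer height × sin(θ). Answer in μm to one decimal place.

17.6 μm

sin(15.2°) = 0.2622, so cusp = 0.067 × 0.2622 = 0.017567 mm → 17.6 μm.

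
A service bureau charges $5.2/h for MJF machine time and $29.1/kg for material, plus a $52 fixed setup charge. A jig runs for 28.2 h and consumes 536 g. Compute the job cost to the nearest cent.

Machine-time cost = 5.2 × 28.2 = $146.64.
Material charge: 29.1 × 536/1000 → $15.5976.
Adding setup: 146.64 + 15.5976 + 52 → 214.2376 ≈ $214.24.

$214.24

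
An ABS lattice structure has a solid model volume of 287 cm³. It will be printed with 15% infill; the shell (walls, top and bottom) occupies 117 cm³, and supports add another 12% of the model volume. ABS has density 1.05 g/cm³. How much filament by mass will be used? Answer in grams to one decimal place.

185.8 g

Volume inside the shell: 287 − 117 → 170 cm³.
Infill volume: 0.15 × 170 → 25.5 cm³.
Support: 0.12 × 287 → 34.44 cm³.
Deposited volume = 117 + 25.5 + 34.44, so 176.94 cm³.
Mass = 176.94 × 1.05 = 185.787 g.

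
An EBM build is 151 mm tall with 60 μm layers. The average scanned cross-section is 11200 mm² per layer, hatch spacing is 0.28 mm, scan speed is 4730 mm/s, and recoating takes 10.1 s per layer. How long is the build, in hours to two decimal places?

12.97 hours

Layers = ⌈151/0.06⌉ = 2517.
Per-layer scan distance = 11200 / 0.28 = 40000 mm.
Scan time per layer = 40000 / 4730 = 8.4567 s.
Time per layer = 8.4567 + 10.1 = 18.5567 s.
2517 layers × 18.5567 s/layer = 46707.2139 s, i.e. 12.97 hours.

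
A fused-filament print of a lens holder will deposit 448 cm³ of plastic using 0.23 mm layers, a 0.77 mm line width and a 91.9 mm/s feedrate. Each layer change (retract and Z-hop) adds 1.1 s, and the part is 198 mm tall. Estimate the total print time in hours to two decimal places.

Line area = 0.23 × 0.77 = 0.1771 mm².
Toolpath length = 448 cm³ / 0.1771 mm² = 448000 / 0.1771 = 2529644.3 mm.
Extrusion time = 2529644.3 / 91.9 = 27526.1 s.
Number of layers: 198 / 0.23 → 861 (rounded up).
Non-print overhead = 861 × 1.1 = 947.1 s.
Altogether 27526.1 + 947.1 = 28473.2 s, i.e. 7.91 hours.

7.91 hours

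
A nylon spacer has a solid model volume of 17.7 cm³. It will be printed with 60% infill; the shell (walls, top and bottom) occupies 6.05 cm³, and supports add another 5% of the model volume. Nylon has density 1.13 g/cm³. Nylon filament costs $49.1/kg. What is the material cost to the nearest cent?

Infill region: 17.7 − 6.05 → 11.65 cm³.
Infill volume: 0.60 × 11.65 → 6.99 cm³.
Support: 0.05 × 17.7 → 0.885 cm³.
Deposited volume: 6.05 + 6.99 + 0.885 → 13.925 cm³.
Mass = 13.925 × 1.13 = 15.73525 g.
Cost = 15.73525 g / 1000 × $49.1/kg = $0.77.

$0.77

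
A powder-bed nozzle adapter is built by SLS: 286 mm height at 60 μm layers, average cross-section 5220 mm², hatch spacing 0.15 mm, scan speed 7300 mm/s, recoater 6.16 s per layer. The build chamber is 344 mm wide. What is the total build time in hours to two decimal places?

Layer count = ceil(286 / 0.06) = 4767.
Hatch length per layer = 5220 / 0.15 = 34800 mm.
Per-layer scan time = 34800 / 7300 = 4.7671 s.
Time per layer: 4.7671 + 6.16 → 10.9271 s.
4767 layers × 10.9271 s/layer = 52089.4857 s, i.e. 14.47 hours.

14.47 hours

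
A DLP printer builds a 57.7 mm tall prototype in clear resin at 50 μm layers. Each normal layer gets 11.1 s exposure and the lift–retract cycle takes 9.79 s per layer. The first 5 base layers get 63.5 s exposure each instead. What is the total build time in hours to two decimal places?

6.77 hours

Number of layers: 57.7 / 0.05 → 1154 (rounded up).
Bottom layers: 5 × (63.5 + 9.79) → 366.45 s.
Remaining layers = 1149 × (11.1 + 9.79), so 24002.61 s.
Sum: 366.45 + 24002.61 = 24369.06 s → 6.77 hours.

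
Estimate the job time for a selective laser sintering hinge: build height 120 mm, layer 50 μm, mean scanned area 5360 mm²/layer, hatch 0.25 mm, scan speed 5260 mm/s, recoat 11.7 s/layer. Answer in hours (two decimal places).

10.52 hours

Layer count = ceil(120 / 0.05) = 2400.
Scan path per layer = 5360 / 0.25, so 21440 mm.
Scan time per layer = 21440 / 5260 = 4.076 s.
Per-layer time = 4.076 + 11.7 = 15.776 s.
2400 layers × 15.776 s/layer = 37862.4 s, i.e. 10.52 hours.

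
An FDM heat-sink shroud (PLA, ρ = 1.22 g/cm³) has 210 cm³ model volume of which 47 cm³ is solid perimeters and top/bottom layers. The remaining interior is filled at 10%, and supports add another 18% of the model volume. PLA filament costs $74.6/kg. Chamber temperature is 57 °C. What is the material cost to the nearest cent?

$9.20

Volume inside the shell = 210 − 47 = 163 cm³.
Deposited infill = 0.10 × 163 = 16.3 cm³.
Support: 0.18 × 210 → 37.8 cm³.
Total printed volume: 47 + 16.3 + 37.8 → 101.1 cm³.
Mass: 101.1 × 1.22 → 123.342 g.
At $74.6/kg: 123.342/1000 × 74.6 = $9.20.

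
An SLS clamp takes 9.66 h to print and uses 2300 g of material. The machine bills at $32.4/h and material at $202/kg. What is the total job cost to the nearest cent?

$777.58

Time charge = 32.4 × 9.66, so $312.984.
Material charge = 202 × 2300/1000 = $464.60.
Total = 312.984 + 464.60 = 777.584 ≈ $777.58.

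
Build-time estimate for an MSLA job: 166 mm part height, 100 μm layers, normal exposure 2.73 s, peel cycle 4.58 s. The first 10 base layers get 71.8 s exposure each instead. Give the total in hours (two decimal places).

3.56 hours

Number of layers: 166 / 0.1 → 1660 (rounded up).
Base layers = 10 × (71.8 + 4.58), so 763.8 s.
Regular layers = 1650 × (2.73 + 4.58), so 12061.5 s.
Total = 763.8 + 12061.5 = 12825.3 s = 3.56 hours.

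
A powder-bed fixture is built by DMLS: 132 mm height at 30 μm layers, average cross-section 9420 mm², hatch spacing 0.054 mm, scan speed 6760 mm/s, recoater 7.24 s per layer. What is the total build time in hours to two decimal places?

40.39 hours

Number of layers: 132 / 0.03 → 4400 (rounded up).
Per-layer scan distance = 9420 / 0.054 = 174444.4 mm.
Scan time per layer: 174444.4 / 6760 → 25.8054 s.
Per-layer time: 25.8054 + 7.24 → 33.0454 s.
Build time = 4400 × 33.0454 = 145399.76 s = 40.39 hours.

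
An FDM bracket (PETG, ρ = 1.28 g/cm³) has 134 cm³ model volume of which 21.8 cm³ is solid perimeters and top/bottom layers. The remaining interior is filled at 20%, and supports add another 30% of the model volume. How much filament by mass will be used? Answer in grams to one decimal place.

108.1 g

Infill region: 134 − 21.8 → 112.2 cm³.
Infill deposited = 0.20 × 112.2 = 22.44 cm³.
Support = 0.30 × 134 = 40.2 cm³.
Deposited volume = 21.8 + 22.44 + 40.2, so 84.44 cm³.
Mass = 84.44 × 1.28, so 108.0832 g.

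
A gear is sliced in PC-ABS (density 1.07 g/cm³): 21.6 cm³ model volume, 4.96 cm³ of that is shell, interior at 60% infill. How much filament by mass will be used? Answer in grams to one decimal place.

16.0 g

Volume inside the shell: 21.6 − 4.96 → 16.64 cm³.
Deposited infill = 0.60 × 16.64, so 9.984 cm³.
Deposited volume = 4.96 + 9.984, so 14.944 cm³.
Mass = 14.944 × 1.07 = 15.99008 g.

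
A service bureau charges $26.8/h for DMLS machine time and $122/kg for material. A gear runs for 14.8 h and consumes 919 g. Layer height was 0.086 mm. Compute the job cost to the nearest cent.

$508.76

Time charge = 26.8 × 14.8 = $396.64.
Material cost = 122 × 919/1000 = $112.118.
Total = 396.64 + 112.118 = 508.758 ≈ $508.76.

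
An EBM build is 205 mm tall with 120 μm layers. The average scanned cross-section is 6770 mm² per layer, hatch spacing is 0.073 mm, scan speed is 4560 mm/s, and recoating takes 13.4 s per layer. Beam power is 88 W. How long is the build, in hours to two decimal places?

Layers = ⌈205/0.12⌉ = 1709.
Per-layer scan distance = 6770 / 0.073 = 92739.7 mm.
Scan time per layer: 92739.7 / 4560 → 20.3377 s.
Layer cycle = 20.3377 + 13.4 = 33.7377 s.
Build time = 1709 × 33.7377 = 57657.7293 s = 16.02 hours.

16.02 hours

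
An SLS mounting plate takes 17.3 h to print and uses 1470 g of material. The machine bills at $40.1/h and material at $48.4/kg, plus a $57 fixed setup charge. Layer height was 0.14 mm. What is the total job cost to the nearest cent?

Time charge: 40.1 × 17.3 → $693.73.
Feedstock cost: 48.4 × 1470/1000 → $71.148.
Adding setup: 693.73 + 71.148 + 57 → 821.878 ≈ $821.88.

$821.88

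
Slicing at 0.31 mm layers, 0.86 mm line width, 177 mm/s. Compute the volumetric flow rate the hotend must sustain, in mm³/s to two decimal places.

47.19

Bead cross-section: 0.31 × 0.86 → 0.2666 mm².
Volumetric flow = 177 × 0.2666 = 47.19 mm³/s.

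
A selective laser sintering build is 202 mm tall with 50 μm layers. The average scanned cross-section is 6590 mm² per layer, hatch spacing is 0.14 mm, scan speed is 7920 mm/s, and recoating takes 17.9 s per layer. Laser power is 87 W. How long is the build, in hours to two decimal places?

26.76 hours

Layers = ⌈202/0.05⌉ = 4040.
Per-layer scan distance: 6590 / 0.14 → 47071.4 mm.
Laser time per layer: 47071.4 / 7920 → 5.9434 s.
Per-layer time: 5.9434 + 17.9 → 23.8434 s.
Build time = 4040 × 23.8434 = 96327.336 s = 26.76 hours.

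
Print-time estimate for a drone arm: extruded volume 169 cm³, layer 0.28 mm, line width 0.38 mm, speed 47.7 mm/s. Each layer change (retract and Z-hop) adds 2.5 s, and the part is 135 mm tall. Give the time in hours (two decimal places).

Bead cross-section: 0.28 × 0.38 → 0.1064 mm².
Toolpath length = 169 cm³ / 0.1064 mm² = 169000 / 0.1064 = 1588345.9 mm.
Print-move time = 1588345.9 / 47.7, so 33298.7 s.
Layer count = ceil(135 / 0.28) = 483.
Z-hop total: 483 × 2.5 → 1207.5 s.
Altogether 33298.7 + 1207.5 = 34506.2 s, i.e. 9.59 hours.

9.59 hours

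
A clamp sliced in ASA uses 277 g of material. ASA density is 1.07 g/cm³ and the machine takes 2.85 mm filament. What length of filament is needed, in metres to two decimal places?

Extruded volume: 277/1.07 = 258.8785 cm³ (258878.5 mm³).
Filament cross-section = π × (2.85/2)² = 6.3794 mm².
L = V/A = 258878.5/6.3794 = 40580.38 mm → 40.58 m.

40.58 m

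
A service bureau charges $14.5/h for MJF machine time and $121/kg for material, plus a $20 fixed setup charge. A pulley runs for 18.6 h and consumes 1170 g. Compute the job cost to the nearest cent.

Machine-time cost: 14.5 × 18.6 → $269.70.
Feedstock cost = 121 × 1170/1000, so $141.57.
Adding setup: 269.70 + 141.57 + 20 → $431.27.

$431.27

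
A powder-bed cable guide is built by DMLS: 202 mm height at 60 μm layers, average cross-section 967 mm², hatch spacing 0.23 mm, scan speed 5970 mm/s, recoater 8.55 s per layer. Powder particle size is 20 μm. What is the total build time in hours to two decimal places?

Layer count = ceil(202 / 0.06) = 3367.
Per-layer scan distance = 967 / 0.23, so 4204.3 mm.
Scan time per layer: 4204.3 / 5970 → 0.7042 s.
Per-layer time: 0.7042 + 8.55 → 9.2542 s.
Build time = 3367 × 9.2542 = 31158.8914 s = 8.66 hours.

8.66 hours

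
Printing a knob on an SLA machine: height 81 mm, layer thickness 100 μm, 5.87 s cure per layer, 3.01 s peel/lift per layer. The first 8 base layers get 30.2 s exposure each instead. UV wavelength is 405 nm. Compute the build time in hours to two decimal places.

2.05 hours

Layer count = ceil(81 / 0.1) = 810.
Base layers = 8 × (30.2 + 3.01), so 265.68 s.
Regular layers = 802 × (5.87 + 3.01) = 7121.76 s.
Sum: 265.68 + 7121.76 = 7387.44 s → 2.05 hours.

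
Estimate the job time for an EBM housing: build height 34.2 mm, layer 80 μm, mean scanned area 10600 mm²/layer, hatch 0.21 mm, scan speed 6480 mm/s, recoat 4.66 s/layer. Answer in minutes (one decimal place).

Layer count = ceil(34.2 / 0.08) = 428.
Scan path per layer = 10600 / 0.21, so 50476.2 mm.
Per-layer scan time = 50476.2 / 6480 = 7.7895 s.
Layer cycle: 7.7895 + 4.66 → 12.4495 s.
Build time = 428 × 12.4495 = 5328.386 s = 88.8 minutes.

88.8 minutes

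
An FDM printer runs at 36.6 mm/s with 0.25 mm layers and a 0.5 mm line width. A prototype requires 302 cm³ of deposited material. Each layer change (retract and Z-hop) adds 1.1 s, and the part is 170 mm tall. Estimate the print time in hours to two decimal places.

Bead cross-section: 0.25 × 0.5 → 0.125 mm².
Toolpath length = 302 cm³ / 0.125 mm² = 302000 / 0.125 = 2416000 mm.
Print-move time: 2416000 / 36.6 → 66010.9 s.
Layers = ⌈170/0.25⌉ = 680.
Non-print overhead: 680 × 1.1 → 748 s.
Altogether 66010.9 + 748 = 66758.9 s, i.e. 18.54 hours.

18.54 hours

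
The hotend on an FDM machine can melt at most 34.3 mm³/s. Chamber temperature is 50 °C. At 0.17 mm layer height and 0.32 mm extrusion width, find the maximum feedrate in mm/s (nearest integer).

631 mm/s

Bead cross-section: 0.17 × 0.32 → 0.0544 mm².
v_max = Q/A = 34.3/0.0544 = 630.51 mm/s → 631 mm/s.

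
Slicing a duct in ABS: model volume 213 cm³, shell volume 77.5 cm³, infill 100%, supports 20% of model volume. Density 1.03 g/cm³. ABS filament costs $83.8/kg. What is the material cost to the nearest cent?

Interior volume = 213 − 77.5 = 135.5 cm³.
Infill volume = 1.00 × 135.5, so 135.5 cm³.
Support: 0.20 × 213 → 42.6 cm³.
Deposited volume: 77.5 + 135.5 + 42.6 → 255.6 cm³.
Mass: 255.6 × 1.03 → 263.268 g.
At $83.8/kg: 263.268/1000 × 83.8 = $22.06.

$22.06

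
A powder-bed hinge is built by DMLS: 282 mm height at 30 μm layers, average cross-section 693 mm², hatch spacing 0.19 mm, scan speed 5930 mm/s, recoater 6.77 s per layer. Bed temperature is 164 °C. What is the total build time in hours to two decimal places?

19.28 hours

Layers = ⌈282/0.03⌉ = 9400.
Hatch length per layer: 693 / 0.19 → 3647.4 mm.
Per-layer scan time: 3647.4 / 5930 → 0.6151 s.
Per-layer time = 0.6151 + 6.77, so 7.3851 s.
9400 layers × 7.3851 s/layer = 69419.94 s, i.e. 19.28 hours.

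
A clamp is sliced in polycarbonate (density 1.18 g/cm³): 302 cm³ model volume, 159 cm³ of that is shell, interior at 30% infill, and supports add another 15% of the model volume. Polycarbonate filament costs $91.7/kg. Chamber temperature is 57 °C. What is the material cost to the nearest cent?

$26.75

Interior volume = 302 − 159 = 143 cm³.
Infill deposited = 0.30 × 143, so 42.9 cm³.
Support: 0.15 × 302 → 45.3 cm³.
Total printed volume = 159 + 42.9 + 45.3, so 247.2 cm³.
Mass = 247.2 × 1.18, so 291.696 g.
Cost = 291.696 g / 1000 × $91.7/kg = $26.75.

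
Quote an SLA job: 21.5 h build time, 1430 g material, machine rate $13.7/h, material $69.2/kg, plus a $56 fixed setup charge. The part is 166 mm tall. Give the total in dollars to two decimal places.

Machine cost: 13.7 × 21.5 → $294.55.
Material cost = 69.2 × 1430/1000 = $98.956.
Total = 294.55 + 98.956 + 56 = 449.506 ≈ $449.51.

$449.51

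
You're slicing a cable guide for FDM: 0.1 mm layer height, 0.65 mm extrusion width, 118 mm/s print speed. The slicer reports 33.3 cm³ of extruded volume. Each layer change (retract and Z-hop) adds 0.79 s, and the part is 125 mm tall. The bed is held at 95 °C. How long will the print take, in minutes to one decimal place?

Line area = 0.1 × 0.65, so 0.065 mm².
Total extruded path = 33300/0.065 = 512307.7 mm.
Extrusion time = 512307.7 / 118 = 4341.6 s.
Layer count = ceil(125 / 0.1) = 1250.
Non-print overhead = 1250 × 0.79 = 987.5 s.
Total = 4341.6 + 987.5 = 5329.1 s = 88.8 minutes.

88.8 minutes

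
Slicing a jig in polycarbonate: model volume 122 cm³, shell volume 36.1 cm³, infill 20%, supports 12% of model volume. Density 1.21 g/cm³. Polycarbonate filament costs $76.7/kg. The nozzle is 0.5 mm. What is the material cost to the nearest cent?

$6.30

Volume inside the shell: 122 − 36.1 → 85.9 cm³.
Deposited infill = 0.20 × 85.9 = 17.18 cm³.
Support: 0.12 × 122 → 14.64 cm³.
Total extruded = 36.1 + 17.18 + 14.64, so 67.92 cm³.
Mass: 67.92 × 1.21 → 82.1832 g.
At $76.7/kg: 82.1832/1000 × 76.7 = $6.30.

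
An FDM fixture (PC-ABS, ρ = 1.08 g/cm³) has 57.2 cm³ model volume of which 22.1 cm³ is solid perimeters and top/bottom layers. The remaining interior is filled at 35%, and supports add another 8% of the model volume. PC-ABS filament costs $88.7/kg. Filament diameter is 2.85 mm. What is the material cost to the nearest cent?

$3.73

Volume inside the shell = 57.2 − 22.1, so 35.1 cm³.
Infill deposited = 0.35 × 35.1 = 12.285 cm³.
Support = 0.08 × 57.2, so 4.576 cm³.
Deposited volume: 22.1 + 12.285 + 4.576 → 38.961 cm³.
Mass = 38.961 × 1.08 = 42.07788 g.
At $88.7/kg: 42.07788/1000 × 88.7 = $3.73.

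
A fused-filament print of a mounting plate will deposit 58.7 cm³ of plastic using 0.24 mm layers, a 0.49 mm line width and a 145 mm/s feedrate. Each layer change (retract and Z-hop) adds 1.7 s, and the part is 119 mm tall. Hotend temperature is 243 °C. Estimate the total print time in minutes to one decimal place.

Extrusion cross-section = 0.24 × 0.49, so 0.1176 mm².
Total extruded path = 58700/0.1176 = 499149.7 mm.
Print-move time = 499149.7 / 145, so 3442.4 s.
Layer count = ceil(119 / 0.24) = 496.
Non-print overhead = 496 × 1.7 = 843.2 s.
Total = 3442.4 + 843.2 = 4285.6 s = 71.4 minutes.

71.4 minutes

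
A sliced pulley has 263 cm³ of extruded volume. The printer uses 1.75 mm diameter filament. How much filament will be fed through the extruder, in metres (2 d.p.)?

A = π r² = π × 0.875² = 2.4053 mm².
L = 263000 mm³ / 2.4053 mm² = 109341.87 mm, i.e. 109.34 m.

109.34 m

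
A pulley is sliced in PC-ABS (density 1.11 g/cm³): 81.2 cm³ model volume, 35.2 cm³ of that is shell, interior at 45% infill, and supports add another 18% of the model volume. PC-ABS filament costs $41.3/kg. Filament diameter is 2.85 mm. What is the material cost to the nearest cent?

$3.23

Infill region: 81.2 − 35.2 → 46 cm³.
Infill volume = 0.45 × 46 = 20.7 cm³.
Support: 0.18 × 81.2 → 14.616 cm³.
Deposited volume = 35.2 + 20.7 + 14.616, so 70.516 cm³.
Mass = 70.516 × 1.11 = 78.27276 g.
At $41.3/kg: 78.27276/1000 × 41.3 = $3.23.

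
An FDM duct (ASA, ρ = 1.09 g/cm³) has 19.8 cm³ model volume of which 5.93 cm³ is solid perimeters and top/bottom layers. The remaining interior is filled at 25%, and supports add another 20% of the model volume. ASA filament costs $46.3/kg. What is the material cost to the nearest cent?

$0.67

Interior volume = 19.8 − 5.93, so 13.87 cm³.
Infill volume = 0.25 × 13.87, so 3.4675 cm³.
Support: 0.20 × 19.8 → 3.96 cm³.
Deposited volume: 5.93 + 3.4675 + 3.96 → 13.3575 cm³.
Mass = 13.3575 × 1.09 = 14.559675 g.
Cost = 14.559675 g / 1000 × $46.3/kg = $0.67.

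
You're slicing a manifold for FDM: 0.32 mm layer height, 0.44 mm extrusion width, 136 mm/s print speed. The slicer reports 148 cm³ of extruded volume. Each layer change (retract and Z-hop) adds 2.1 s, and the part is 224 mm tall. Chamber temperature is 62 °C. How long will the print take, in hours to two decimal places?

2.56 hours

Extrusion cross-section = 0.32 × 0.44 = 0.1408 mm².
Path length: 148000 mm³ / 0.1408 mm² → 1051136.4 mm.
Extrusion time = 1051136.4 / 136 = 7728.9 s.
Layer count = ceil(224 / 0.32) = 700.
Z-hop total = 700 × 2.1 = 1470 s.
Total = 7728.9 + 1470 = 9198.9 s = 2.56 hours.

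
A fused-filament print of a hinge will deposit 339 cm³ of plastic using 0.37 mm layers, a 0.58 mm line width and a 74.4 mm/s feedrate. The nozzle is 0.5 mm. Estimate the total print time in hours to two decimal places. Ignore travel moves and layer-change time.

5.90 hours

Line area = 0.37 × 0.58, so 0.2146 mm².
Path length: 339000 mm³ / 0.2146 mm² → 1579683.1 mm.
Time extruding = 1579683.1 / 74.4, so 21232.3 s.
That's 21232.3 s → 5.90 hours.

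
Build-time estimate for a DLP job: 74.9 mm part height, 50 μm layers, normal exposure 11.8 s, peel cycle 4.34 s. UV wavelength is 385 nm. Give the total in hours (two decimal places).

Layers = ⌈74.9/0.05⌉ = 1498.
Each layer takes = 11.8 + 4.34, so 16.14 s.
Total = 1498 × 16.14 = 24177.72 s = 6.72 hours.

6.72 hours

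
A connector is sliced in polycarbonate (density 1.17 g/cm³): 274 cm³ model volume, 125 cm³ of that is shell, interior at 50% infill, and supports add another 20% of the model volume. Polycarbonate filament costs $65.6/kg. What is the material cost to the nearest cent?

Volume inside the shell = 274 − 125 = 149 cm³.
Infill volume = 0.50 × 149, so 74.5 cm³.
Support: 0.20 × 274 → 54.8 cm³.
Deposited volume = 125 + 74.5 + 54.8, so 254.3 cm³.
Mass = 254.3 × 1.17, so 297.531 g.
Cost = 297.531 g / 1000 × $65.6/kg = $19.52.

$19.52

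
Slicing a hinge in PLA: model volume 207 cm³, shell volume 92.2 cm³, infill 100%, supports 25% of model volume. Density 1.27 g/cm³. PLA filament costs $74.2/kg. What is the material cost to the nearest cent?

$24.38

Infill region = 207 − 92.2 = 114.8 cm³.
Infill deposited: 1.00 × 114.8 → 114.8 cm³.
Support = 0.25 × 207 = 51.75 cm³.
Total extruded = 92.2 + 114.8 + 51.75 = 258.75 cm³.
Mass: 258.75 × 1.27 → 328.6125 g.
Cost = 328.6125 g / 1000 × $74.2/kg = $24.38.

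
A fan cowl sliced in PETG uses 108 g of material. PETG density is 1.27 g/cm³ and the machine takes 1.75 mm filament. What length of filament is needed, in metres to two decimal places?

35.36 m

Volume = 108 g / 1.27 g·cm⁻³ = 85.0394 cm³ = 85039.4 mm³.
Cross-section of 1.75 mm filament: π·(1.75/2)² = 2.4053 mm².
L = V/A = 85039.4/2.4053 = 35355.01 mm → 35.36 m.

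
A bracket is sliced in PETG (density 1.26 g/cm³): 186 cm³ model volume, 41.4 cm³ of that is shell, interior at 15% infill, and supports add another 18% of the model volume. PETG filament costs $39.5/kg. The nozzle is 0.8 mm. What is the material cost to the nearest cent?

$4.81

Volume inside the shell = 186 − 41.4 = 144.6 cm³.
Infill deposited: 0.15 × 144.6 → 21.69 cm³.
Support = 0.18 × 186 = 33.48 cm³.
Total printed volume = 41.4 + 21.69 + 33.48, so 96.57 cm³.
Mass: 96.57 × 1.26 → 121.6782 g.
Cost = 121.6782 g / 1000 × $39.5/kg = $4.81.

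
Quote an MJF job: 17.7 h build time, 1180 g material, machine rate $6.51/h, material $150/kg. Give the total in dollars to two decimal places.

$292.23

Machine cost = 6.51 × 17.7, so $115.227.
Feedstock cost = 150 × 1180/1000, so $177.00.
Job cost: 115.227 + 177.00 = 292.227 ≈ $292.23.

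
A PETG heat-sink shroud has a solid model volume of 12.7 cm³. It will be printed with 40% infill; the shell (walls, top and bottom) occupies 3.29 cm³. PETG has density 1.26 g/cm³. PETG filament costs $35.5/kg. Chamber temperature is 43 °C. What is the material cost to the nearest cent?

$0.32

Interior volume: 12.7 − 3.29 → 9.41 cm³.
Infill volume = 0.40 × 9.41, so 3.764 cm³.
Deposited volume = 3.29 + 3.764, so 7.054 cm³.
Mass = 7.054 × 1.26, so 8.88804 g.
Cost = 8.88804 g / 1000 × $35.5/kg = $0.32.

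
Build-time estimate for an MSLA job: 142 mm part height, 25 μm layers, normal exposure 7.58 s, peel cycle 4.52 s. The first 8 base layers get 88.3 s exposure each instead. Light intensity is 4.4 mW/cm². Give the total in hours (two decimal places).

Layer count = ceil(142 / 0.025) = 5680.
Bottom layers = 8 × (88.3 + 4.52) = 742.56 s.
Regular layers: 5672 × (7.58 + 4.52) → 68631.2 s.
Sum: 742.56 + 68631.2 = 69373.76 s → 19.27 hours.

19.27 hours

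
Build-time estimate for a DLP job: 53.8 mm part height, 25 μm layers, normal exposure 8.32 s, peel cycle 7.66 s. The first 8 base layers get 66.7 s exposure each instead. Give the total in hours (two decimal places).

9.68 hours

Number of layers: 53.8 / 0.025 → 2152 (rounded up).
Base layers = 8 × (66.7 + 7.66), so 594.88 s.
Remaining layers = 2144 × (8.32 + 7.66) = 34261.12 s.
Total = 594.88 + 34261.12 = 34856 s = 9.68 hours.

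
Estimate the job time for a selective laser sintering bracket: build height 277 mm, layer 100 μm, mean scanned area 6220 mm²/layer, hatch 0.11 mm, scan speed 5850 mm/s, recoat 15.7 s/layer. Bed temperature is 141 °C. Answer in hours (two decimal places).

19.52 hours

Layer count = ceil(277 / 0.1) = 2770.
Scan path per layer = 6220 / 0.11, so 56545.5 mm.
Per-layer scan time: 56545.5 / 5850 → 9.6659 s.
Layer cycle: 9.6659 + 15.7 → 25.3659 s.
Total: 2770 × 25.3659 s = 70263.543 s → 19.52 hours.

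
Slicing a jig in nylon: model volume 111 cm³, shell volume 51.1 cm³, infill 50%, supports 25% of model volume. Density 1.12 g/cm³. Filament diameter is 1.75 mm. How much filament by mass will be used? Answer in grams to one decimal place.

Volume inside the shell: 111 − 51.1 → 59.9 cm³.
Infill volume: 0.50 × 59.9 → 29.95 cm³.
Support = 0.25 × 111, so 27.75 cm³.
Total printed volume = 51.1 + 29.95 + 27.75 = 108.8 cm³.
Mass = 108.8 × 1.12, so 121.856 g.

121.9 g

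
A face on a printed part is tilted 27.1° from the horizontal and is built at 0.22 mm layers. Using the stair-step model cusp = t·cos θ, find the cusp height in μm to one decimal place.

cos(27.1°) = 0.8902, so cusp = 0.22 × 0.8902 = 0.195844 mm → 195.8 μm.

195.8 μm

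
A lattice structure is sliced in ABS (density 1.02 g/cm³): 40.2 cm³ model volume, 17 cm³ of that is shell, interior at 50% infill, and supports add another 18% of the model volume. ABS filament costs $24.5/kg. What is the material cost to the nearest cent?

$0.90

Interior volume: 40.2 − 17 → 23.2 cm³.
Infill deposited = 0.50 × 23.2 = 11.6 cm³.
Support = 0.18 × 40.2, so 7.236 cm³.
Total extruded: 17 + 11.6 + 7.236 → 35.836 cm³.
Mass = 35.836 × 1.02, so 36.55272 g.
Cost = 36.55272 g / 1000 × $24.5/kg = $0.90.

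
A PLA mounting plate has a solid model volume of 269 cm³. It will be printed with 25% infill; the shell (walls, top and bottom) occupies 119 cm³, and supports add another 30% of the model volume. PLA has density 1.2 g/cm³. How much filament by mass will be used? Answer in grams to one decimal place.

284.6 g

Interior volume = 269 − 119, so 150 cm³.
Deposited infill = 0.25 × 150 = 37.5 cm³.
Support: 0.30 × 269 → 80.7 cm³.
Total extruded = 119 + 37.5 + 80.7 = 237.2 cm³.
Mass = 237.2 × 1.2 = 284.64 g.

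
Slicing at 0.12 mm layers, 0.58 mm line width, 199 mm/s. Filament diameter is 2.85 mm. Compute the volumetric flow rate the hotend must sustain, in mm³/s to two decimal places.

13.85

Bead cross-section = 0.12 × 0.58, so 0.0696 mm².
Volumetric flow = 199 × 0.0696 = 13.85 mm³/s.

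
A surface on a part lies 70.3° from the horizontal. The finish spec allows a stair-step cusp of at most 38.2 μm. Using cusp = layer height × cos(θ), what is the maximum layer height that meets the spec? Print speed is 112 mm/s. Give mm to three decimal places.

0.113 mm

t = h_c / cos θ = 0.0382 / 0.3371 = 0.113 mm.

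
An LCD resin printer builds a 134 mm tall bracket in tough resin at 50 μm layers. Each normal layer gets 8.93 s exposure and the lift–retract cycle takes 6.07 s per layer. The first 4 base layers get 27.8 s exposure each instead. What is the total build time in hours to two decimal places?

Layer count = ceil(134 / 0.05) = 2680.
Base layers: 4 × (27.8 + 6.07) → 135.48 s.
Remaining layers = 2676 × (8.93 + 6.07), so 40140 s.
Sum: 135.48 + 40140 = 40275.48 s → 11.19 hours.

11.19 hours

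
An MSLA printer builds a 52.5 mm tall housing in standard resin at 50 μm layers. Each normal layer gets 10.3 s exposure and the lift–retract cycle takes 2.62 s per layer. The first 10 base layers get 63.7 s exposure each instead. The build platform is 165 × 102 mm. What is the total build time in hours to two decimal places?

3.92 hours

Number of layers: 52.5 / 0.05 → 1050 (rounded up).
Base layers = 10 × (63.7 + 2.62) = 663.2 s.
Remaining layers = 1040 × (10.3 + 2.62), so 13436.8 s.
Total = 663.2 + 13436.8 = 14100 s = 3.92 hours.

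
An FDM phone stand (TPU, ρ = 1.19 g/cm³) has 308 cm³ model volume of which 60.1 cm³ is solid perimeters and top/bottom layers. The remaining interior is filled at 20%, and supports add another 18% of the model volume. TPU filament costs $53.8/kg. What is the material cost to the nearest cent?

$10.57

Volume inside the shell: 308 − 60.1 → 247.9 cm³.
Deposited infill = 0.20 × 247.9, so 49.58 cm³.
Support: 0.18 × 308 → 55.44 cm³.
Total printed volume: 60.1 + 49.58 + 55.44 → 165.12 cm³.
Mass = 165.12 × 1.19 = 196.4928 g.
At $53.8/kg: 196.4928/1000 × 53.8 = $10.57.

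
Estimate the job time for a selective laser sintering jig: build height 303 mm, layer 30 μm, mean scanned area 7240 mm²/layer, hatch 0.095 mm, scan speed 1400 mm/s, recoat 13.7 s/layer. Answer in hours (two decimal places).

191.16 hours

Layers = ⌈303/0.03⌉ = 10100.
Hatch length per layer = 7240 / 0.095, so 76210.5 mm.
Laser time per layer: 76210.5 / 1400 → 54.4361 s.
Per-layer time: 54.4361 + 13.7 → 68.1361 s.
10100 layers × 68.1361 s/layer = 688174.61 s, i.e. 191.16 hours.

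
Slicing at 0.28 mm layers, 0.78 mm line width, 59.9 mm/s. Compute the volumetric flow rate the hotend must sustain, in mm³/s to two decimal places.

13.08

Bead cross-section: 0.28 × 0.78 → 0.2184 mm².
Volumetric flow = 59.9 × 0.2184 = 13.08 mm³/s.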